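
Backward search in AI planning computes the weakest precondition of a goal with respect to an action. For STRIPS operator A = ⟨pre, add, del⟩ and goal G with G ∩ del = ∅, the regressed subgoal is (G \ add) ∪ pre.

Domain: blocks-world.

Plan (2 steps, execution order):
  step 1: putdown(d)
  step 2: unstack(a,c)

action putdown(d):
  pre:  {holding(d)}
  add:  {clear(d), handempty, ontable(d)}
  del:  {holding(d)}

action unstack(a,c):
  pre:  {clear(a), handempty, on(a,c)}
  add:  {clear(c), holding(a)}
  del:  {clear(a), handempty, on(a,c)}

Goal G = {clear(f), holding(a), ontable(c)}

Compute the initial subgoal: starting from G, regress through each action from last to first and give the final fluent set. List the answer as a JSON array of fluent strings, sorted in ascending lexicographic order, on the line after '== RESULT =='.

Regress step by step:
  through step 2 (unstack(a,c)): drop {holding(a)}, keep {clear(f), ontable(c)}, require {clear(a), handempty, on(a,c)}
    → {clear(a), clear(f), handempty, on(a,c), ontable(c)}
  through step 1 (putdown(d)): drop {handempty}, keep {clear(a), clear(f), on(a,c), ontable(c)}, require {holding(d)}
    → {clear(a), clear(f), holding(d), on(a,c), ontable(c)}

== RESULT ==
["clear(a)", "clear(f)", "holding(d)", "on(a,c)", "ontable(c)"]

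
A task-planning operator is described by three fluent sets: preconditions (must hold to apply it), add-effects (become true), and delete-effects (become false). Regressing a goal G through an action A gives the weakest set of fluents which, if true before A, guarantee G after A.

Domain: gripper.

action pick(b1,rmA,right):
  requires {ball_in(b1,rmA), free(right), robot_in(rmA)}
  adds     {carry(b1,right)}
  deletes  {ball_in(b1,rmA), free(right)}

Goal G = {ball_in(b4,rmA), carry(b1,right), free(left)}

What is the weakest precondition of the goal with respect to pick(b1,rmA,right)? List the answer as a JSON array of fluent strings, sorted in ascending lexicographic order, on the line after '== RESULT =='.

Compute (G \ add) ∪ pre:
  G ∩ del = {}  (empty — regression defined)
  G \ add = {ball_in(b4,rmA), carry(b1,right), free(left)} \ {carry(b1,right)} = {ball_in(b4,rmA), free(left)}
  ∪ pre   = {ball_in(b4,rmA), free(left)} ∪ {ball_in(b1,rmA), free(right), robot_in(rmA)}
          = {ball_in(b1,rmA), ball_in(b4,rmA), free(left), free(right), robot_in(rmA)}

== RESULT ==
["ball_in(b1,rmA)", "ball_in(b4,rmA)", "free(left)", "free(right)", "robot_in(rmA)"]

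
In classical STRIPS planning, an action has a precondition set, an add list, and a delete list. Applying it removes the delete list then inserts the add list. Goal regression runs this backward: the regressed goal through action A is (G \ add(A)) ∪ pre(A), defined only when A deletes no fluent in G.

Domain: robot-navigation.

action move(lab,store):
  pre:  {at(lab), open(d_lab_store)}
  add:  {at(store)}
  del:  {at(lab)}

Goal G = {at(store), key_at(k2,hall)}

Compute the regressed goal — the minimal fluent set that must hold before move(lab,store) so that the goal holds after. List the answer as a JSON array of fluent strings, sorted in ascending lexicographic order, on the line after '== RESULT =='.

Compute (G \ add) ∪ pre:
  G ∩ del = {}  (empty — regression defined)
  G \ add = {at(store), key_at(k2,hall)} \ {at(store)} = {key_at(k2,hall)}
  ∪ pre   = {key_at(k2,hall)} ∪ {at(lab), open(d_lab_store)}
          = {at(lab), key_at(k2,hall), open(d_lab_store)}

== RESULT ==
["at(lab)", "key_at(k2,hall)", "open(d_lab_store)"]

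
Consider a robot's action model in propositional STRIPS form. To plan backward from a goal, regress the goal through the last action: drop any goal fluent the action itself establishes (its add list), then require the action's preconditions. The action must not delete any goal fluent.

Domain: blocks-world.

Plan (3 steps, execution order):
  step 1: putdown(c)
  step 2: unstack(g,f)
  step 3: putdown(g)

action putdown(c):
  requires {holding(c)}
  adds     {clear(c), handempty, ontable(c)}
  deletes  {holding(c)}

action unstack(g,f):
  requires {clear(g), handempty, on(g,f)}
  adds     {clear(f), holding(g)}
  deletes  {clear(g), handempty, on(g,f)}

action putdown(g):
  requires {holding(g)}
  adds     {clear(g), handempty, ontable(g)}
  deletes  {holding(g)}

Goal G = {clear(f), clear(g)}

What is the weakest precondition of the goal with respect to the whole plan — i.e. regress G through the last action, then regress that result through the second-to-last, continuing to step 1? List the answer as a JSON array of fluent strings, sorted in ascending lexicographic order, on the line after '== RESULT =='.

Work backward from the goal:
  through step 3 (putdown(g)): drop {clear(g)}, keep {clear(f)}, require {holding(g)}
    → {clear(f), holding(g)}
  through step 2 (unstack(g,f)): drop {clear(f), holding(g)}, keep {}, require {clear(g), handempty, on(g,f)}
    → {clear(g), handempty, on(g,f)}
  through step 1 (putdown(c)): drop {handempty}, keep {clear(g), on(g,f)}, require {holding(c)}
    → {clear(g), holding(c), on(g,f)}

== RESULT ==
["clear(g)", "holding(c)", "on(g,f)"]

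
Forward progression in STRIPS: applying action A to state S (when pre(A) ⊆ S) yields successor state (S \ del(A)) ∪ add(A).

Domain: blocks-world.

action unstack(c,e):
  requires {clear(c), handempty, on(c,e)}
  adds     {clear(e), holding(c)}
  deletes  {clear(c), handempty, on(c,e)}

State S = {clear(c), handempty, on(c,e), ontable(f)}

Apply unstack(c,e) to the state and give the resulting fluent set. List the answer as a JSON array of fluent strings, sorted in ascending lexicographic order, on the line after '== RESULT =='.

Progress:
  pre ⊆ S: {clear(c), handempty, on(c,e)} ⊆ S  — applicable
  S \ del = {ontable(f)}
  ∪ add   = {clear(e), holding(c), ontable(f)}

== RESULT ==
["clear(e)", "holding(c)", "ontable(f)"]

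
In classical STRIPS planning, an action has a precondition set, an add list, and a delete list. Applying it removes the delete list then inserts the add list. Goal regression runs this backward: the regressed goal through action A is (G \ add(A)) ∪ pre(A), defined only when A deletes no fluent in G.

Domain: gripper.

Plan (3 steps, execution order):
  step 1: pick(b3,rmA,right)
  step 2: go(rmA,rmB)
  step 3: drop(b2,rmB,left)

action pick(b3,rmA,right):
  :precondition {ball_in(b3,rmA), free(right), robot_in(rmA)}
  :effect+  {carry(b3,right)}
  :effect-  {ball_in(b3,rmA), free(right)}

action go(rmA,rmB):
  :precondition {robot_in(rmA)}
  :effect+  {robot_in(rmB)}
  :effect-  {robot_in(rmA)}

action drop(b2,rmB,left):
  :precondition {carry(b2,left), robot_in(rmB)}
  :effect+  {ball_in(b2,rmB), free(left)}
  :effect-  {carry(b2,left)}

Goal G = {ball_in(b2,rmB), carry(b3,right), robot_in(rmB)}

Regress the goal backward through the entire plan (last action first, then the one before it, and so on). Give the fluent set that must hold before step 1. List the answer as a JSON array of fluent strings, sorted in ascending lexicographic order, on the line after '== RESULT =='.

Work backward from the goal:
  through step 3 (drop(b2,rmB,left)): drop {ball_in(b2,rmB)}, keep {carry(b3,right), robot_in(rmB)}, require {carry(b2,left), robot_in(rmB)}
    → {carry(b2,left), carry(b3,right), robot_in(rmB)}
  through step 2 (go(rmA,rmB)): drop {robot_in(rmB)}, keep {carry(b2,left), carry(b3,right)}, require {robot_in(rmA)}
    → {carry(b2,left), carry(b3,right), robot_in(rmA)}
  through step 1 (pick(b3,rmA,right)): drop {carry(b3,right)}, keep {carry(b2,left), robot_in(rmA)}, require {ball_in(b3,rmA), free(right), robot_in(rmA)}
    → {ball_in(b3,rmA), carry(b2,left), free(right), robot_in(rmA)}

== RESULT ==
["ball_in(b3,rmA)", "carry(b2,left)", "free(right)", "robot_in(rmA)"]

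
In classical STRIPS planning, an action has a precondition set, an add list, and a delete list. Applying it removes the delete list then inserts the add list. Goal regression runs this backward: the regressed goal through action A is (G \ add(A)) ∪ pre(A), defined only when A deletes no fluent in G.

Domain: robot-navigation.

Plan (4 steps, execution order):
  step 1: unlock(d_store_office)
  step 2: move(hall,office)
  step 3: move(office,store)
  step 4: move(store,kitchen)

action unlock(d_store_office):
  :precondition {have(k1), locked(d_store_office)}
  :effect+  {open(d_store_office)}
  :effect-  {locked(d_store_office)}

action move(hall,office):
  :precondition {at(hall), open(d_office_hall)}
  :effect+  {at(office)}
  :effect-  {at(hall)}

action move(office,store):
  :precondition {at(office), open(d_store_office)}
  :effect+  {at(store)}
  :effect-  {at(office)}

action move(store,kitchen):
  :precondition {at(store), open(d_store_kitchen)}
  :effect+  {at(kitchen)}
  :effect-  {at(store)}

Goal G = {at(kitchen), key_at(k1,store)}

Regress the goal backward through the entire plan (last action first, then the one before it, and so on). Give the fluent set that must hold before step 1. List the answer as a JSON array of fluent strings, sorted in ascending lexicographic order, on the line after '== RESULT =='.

Work backward from the goal:
  through step 4 (move(store,kitchen)): drop {at(kitchen)}, keep {key_at(k1,store)}, require {at(store), open(d_store_kitchen)}
    → {at(store), key_at(k1,store), open(d_store_kitchen)}
  through step 3 (move(office,store)): drop {at(store)}, keep {key_at(k1,store), open(d_store_kitchen)}, require {at(office), open(d_store_office)}
    → {at(office), key_at(k1,store), open(d_store_kitchen), open(d_store_office)}
  through step 2 (move(hall,office)): drop {at(office)}, keep {key_at(k1,store), open(d_store_kitchen), open(d_store_office)}, require {at(hall), open(d_office_hall)}
    → {at(hall), key_at(k1,store), open(d_office_hall), open(d_store_kitchen), open(d_store_office)}
  through step 1 (unlock(d_store_office)): drop {open(d_store_office)}, keep {at(hall), key_at(k1,store), open(d_office_hall), open(d_store_kitchen)}, require {have(k1), locked(d_store_office)}
    → {at(hall), have(k1), key_at(k1,store), locked(d_store_office), open(d_office_hall), open(d_store_kitchen)}

== RESULT ==
["at(hall)", "have(k1)", "key_at(k1,store)", "locked(d_store_office)", "open(d_office_hall)", "open(d_store_kitchen)"]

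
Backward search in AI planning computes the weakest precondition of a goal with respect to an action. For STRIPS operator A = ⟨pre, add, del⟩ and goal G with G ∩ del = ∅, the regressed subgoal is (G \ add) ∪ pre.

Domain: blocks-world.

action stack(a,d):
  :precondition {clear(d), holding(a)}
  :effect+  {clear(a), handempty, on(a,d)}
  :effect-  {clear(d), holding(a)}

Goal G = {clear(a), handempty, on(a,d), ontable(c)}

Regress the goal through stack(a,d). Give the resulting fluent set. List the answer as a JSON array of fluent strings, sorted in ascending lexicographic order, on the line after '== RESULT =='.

Compute (G \ add) ∪ pre:
  G ∩ del = {}  (empty — regression defined)
  G \ add = {clear(a), handempty, on(a,d), ontable(c)} \ {clear(a), handempty, on(a,d)} = {ontable(c)}
  ∪ pre   = {ontable(c)} ∪ {clear(d), holding(a)}
          = {clear(d), holding(a), ontable(c)}

== RESULT ==
["clear(d)", "holding(a)", "ontable(c)"]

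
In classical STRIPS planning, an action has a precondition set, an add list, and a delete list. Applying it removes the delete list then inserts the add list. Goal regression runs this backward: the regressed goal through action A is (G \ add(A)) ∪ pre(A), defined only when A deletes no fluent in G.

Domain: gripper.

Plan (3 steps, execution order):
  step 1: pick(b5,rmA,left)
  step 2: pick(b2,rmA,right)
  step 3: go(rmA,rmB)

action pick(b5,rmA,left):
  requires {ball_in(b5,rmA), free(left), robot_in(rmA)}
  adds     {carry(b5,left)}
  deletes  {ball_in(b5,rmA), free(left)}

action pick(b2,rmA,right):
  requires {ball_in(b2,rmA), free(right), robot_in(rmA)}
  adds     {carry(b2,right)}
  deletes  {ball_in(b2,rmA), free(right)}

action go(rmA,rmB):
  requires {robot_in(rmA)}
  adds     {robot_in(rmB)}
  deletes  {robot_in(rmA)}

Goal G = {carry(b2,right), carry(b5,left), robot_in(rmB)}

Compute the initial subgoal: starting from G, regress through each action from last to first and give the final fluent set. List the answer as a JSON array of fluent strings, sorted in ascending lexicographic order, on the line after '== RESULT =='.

Work backward from the goal:
  through step 3 (go(rmA,rmB)): drop {robot_in(rmB)}, keep {carry(b2,right), carry(b5,left)}, require {robot_in(rmA)}
    → {carry(b2,right), carry(b5,left), robot_in(rmA)}
  through step 2 (pick(b2,rmA,right)): drop {carry(b2,right)}, keep {carry(b5,left), robot_in(rmA)}, require {ball_in(b2,rmA), free(right), robot_in(rmA)}
    → {ball_in(b2,rmA), carry(b5,left), free(right), robot_in(rmA)}
  through step 1 (pick(b5,rmA,left)): drop {carry(b5,left)}, keep {ball_in(b2,rmA), free(right), robot_in(rmA)}, require {ball_in(b5,rmA), free(left), robot_in(rmA)}
    → {ball_in(b2,rmA), ball_in(b5,rmA), free(left), free(right), robot_in(rmA)}

== RESULT ==
["ball_in(b2,rmA)", "ball_in(b5,rmA)", "free(left)", "free(right)", "robot_in(rmA)"]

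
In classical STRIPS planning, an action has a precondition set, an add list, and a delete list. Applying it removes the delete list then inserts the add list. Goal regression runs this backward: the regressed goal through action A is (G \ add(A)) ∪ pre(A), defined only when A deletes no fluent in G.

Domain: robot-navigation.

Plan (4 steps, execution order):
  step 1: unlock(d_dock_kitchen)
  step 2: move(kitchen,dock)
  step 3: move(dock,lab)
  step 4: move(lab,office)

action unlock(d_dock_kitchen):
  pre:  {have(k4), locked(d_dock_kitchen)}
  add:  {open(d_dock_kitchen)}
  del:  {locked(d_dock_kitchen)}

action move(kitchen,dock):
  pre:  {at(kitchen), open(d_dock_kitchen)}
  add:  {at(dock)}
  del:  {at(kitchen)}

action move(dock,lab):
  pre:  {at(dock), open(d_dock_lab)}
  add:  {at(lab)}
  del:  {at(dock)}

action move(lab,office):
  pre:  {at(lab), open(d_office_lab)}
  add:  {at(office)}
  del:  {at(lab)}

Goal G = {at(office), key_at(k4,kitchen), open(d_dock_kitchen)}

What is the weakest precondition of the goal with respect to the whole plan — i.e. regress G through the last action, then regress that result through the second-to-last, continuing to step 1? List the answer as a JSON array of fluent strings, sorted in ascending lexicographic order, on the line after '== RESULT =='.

Work backward from the goal:
  through step 4 (move(lab,office)): drop {at(office)}, keep {key_at(k4,kitchen), open(d_dock_kitchen)}, require {at(lab), open(d_office_lab)}
    → {at(lab), key_at(k4,kitchen), open(d_dock_kitchen), open(d_office_lab)}
  through step 3 (move(dock,lab)): drop {at(lab)}, keep {key_at(k4,kitchen), open(d_dock_kitchen), open(d_office_lab)}, require {at(dock), open(d_dock_lab)}
    → {at(dock), key_at(k4,kitchen), open(d_dock_kitchen), open(d_dock_lab), open(d_office_lab)}
  through step 2 (move(kitchen,dock)): drop {at(dock)}, keep {key_at(k4,kitchen), open(d_dock_kitchen), open(d_dock_lab), open(d_office_lab)}, require {at(kitchen), open(d_dock_kitchen)}
    → {at(kitchen), key_at(k4,kitchen), open(d_dock_kitchen), open(d_dock_lab), open(d_office_lab)}
  through step 1 (unlock(d_dock_kitchen)): drop {open(d_dock_kitchen)}, keep {at(kitchen), key_at(k4,kitchen), open(d_dock_lab), open(d_office_lab)}, require {have(k4), locked(d_dock_kitchen)}
    → {at(kitchen), have(k4), key_at(k4,kitchen), locked(d_dock_kitchen), open(d_dock_lab), open(d_office_lab)}

== RESULT ==
["at(kitchen)", "have(k4)", "key_at(k4,kitchen)", "locked(d_dock_kitchen)", "open(d_dock_lab)", "open(d_office_lab)"]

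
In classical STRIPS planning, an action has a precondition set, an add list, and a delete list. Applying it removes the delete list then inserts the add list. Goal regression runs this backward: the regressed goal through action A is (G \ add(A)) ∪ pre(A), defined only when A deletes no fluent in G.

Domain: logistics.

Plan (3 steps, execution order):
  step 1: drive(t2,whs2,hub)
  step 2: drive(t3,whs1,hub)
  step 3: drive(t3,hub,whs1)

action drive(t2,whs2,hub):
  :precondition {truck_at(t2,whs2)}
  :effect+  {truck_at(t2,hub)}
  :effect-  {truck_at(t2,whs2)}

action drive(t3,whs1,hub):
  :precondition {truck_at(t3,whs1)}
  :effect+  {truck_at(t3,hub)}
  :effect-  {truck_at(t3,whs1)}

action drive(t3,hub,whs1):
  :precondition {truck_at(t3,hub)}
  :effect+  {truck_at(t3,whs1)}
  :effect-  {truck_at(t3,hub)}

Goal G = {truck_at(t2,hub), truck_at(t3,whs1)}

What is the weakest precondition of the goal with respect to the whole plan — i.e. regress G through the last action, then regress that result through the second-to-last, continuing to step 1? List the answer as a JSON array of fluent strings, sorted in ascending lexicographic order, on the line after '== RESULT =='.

Work backward from the goal:
  through step 3 (drive(t3,hub,whs1)): drop {truck_at(t3,whs1)}, keep {truck_at(t2,hub)}, require {truck_at(t3,hub)}
    → {truck_at(t2,hub), truck_at(t3,hub)}
  through step 2 (drive(t3,whs1,hub)): drop {truck_at(t3,hub)}, keep {truck_at(t2,hub)}, require {truck_at(t3,whs1)}
    → {truck_at(t2,hub), truck_at(t3,whs1)}
  through step 1 (drive(t2,whs2,hub)): drop {truck_at(t2,hub)}, keep {truck_at(t3,whs1)}, require {truck_at(t2,whs2)}
    → {truck_at(t2,whs2), truck_at(t3,whs1)}

== RESULT ==
["truck_at(t2,whs2)", "truck_at(t3,whs1)"]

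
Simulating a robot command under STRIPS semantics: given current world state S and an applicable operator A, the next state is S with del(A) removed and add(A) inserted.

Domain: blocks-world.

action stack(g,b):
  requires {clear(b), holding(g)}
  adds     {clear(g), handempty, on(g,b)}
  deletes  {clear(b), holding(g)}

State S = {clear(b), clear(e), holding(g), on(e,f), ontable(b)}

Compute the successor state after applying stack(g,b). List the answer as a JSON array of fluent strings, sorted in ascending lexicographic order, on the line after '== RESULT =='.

Progress:
  pre ⊆ S: {clear(b), holding(g)} ⊆ S  — applicable
  S \ del = {clear(e), on(e,f), ontable(b)}
  ∪ add   = {clear(e), clear(g), handempty, on(e,f), on(g,b), ontable(b)}

== RESULT ==
["clear(e)", "clear(g)", "handempty", "on(e,f)", "on(g,b)", "ontable(b)"]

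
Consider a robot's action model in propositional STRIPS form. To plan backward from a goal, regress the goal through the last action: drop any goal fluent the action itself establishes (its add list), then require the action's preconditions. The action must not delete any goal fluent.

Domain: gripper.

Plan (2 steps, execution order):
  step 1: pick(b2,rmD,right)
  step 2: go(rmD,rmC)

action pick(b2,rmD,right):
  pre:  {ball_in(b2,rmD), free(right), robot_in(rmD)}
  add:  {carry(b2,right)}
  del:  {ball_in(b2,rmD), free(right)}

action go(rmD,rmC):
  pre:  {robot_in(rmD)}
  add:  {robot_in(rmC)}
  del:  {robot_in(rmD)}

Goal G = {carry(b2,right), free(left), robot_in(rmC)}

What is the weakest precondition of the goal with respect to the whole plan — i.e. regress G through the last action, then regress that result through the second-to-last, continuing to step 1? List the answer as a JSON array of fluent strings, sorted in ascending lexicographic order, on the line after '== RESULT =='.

Regress step by step:
  through step 2 (go(rmD,rmC)): drop {robot_in(rmC)}, keep {carry(b2,right), free(left)}, require {robot_in(rmD)}
    → {carry(b2,right), free(left), robot_in(rmD)}
  through step 1 (pick(b2,rmD,right)): drop {carry(b2,right)}, keep {free(left), robot_in(rmD)}, require {ball_in(b2,rmD), free(right), robot_in(rmD)}
    → {ball_in(b2,rmD), free(left), free(right), robot_in(rmD)}

== RESULT ==
["ball_in(b2,rmD)", "free(left)", "free(right)", "robot_in(rmD)"]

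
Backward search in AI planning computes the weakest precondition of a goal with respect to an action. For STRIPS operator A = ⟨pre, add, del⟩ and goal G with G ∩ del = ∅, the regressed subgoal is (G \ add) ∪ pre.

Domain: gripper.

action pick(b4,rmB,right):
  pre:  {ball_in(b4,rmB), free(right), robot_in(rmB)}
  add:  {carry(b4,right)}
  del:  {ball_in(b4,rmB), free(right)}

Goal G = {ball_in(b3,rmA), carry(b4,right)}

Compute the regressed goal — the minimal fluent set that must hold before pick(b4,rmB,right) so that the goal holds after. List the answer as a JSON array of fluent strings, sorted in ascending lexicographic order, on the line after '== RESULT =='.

Regress:
  G ∩ del = {}  (empty — regression defined)
  G \ add = {ball_in(b3,rmA), carry(b4,right)} \ {carry(b4,right)} = {ball_in(b3,rmA)}
  ∪ pre   = {ball_in(b3,rmA)} ∪ {ball_in(b4,rmB), free(right), robot_in(rmB)}
          = {ball_in(b3,rmA), ball_in(b4,rmB), free(right), robot_in(rmB)}

== RESULT ==
["ball_in(b3,rmA)", "ball_in(b4,rmB)", "free(right)", "robot_in(rmB)"]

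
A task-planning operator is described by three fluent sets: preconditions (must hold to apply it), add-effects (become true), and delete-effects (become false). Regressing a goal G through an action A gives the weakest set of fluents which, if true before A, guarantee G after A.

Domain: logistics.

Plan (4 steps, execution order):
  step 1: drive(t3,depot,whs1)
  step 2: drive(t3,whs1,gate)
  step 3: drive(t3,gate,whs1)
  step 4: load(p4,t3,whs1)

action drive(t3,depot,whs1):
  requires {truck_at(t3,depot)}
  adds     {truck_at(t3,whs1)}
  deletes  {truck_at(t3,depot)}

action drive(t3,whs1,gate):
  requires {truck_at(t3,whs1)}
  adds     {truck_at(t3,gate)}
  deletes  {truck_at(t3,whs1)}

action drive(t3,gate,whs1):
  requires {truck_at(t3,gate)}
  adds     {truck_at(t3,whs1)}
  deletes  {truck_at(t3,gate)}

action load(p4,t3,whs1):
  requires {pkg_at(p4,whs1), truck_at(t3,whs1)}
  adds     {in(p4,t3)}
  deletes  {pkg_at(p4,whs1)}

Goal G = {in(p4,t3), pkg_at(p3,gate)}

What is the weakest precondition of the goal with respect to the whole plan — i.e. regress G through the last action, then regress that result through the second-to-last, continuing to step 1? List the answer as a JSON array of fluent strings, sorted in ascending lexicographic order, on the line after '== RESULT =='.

Work backward from the goal:
  through step 4 (load(p4,t3,whs1)): drop {in(p4,t3)}, keep {pkg_at(p3,gate)}, require {pkg_at(p4,whs1), truck_at(t3,whs1)}
    → {pkg_at(p3,gate), pkg_at(p4,whs1), truck_at(t3,whs1)}
  through step 3 (drive(t3,gate,whs1)): drop {truck_at(t3,whs1)}, keep {pkg_at(p3,gate), pkg_at(p4,whs1)}, require {truck_at(t3,gate)}
    → {pkg_at(p3,gate), pkg_at(p4,whs1), truck_at(t3,gate)}
  through step 2 (drive(t3,whs1,gate)): drop {truck_at(t3,gate)}, keep {pkg_at(p3,gate), pkg_at(p4,whs1)}, require {truck_at(t3,whs1)}
    → {pkg_at(p3,gate), pkg_at(p4,whs1), truck_at(t3,whs1)}
  through step 1 (drive(t3,depot,whs1)): drop {truck_at(t3,whs1)}, keep {pkg_at(p3,gate), pkg_at(p4,whs1)}, require {truck_at(t3,depot)}
    → {pkg_at(p3,gate), pkg_at(p4,whs1), truck_at(t3,depot)}

== RESULT ==
["pkg_at(p3,gate)", "pkg_at(p4,whs1)", "truck_at(t3,depot)"]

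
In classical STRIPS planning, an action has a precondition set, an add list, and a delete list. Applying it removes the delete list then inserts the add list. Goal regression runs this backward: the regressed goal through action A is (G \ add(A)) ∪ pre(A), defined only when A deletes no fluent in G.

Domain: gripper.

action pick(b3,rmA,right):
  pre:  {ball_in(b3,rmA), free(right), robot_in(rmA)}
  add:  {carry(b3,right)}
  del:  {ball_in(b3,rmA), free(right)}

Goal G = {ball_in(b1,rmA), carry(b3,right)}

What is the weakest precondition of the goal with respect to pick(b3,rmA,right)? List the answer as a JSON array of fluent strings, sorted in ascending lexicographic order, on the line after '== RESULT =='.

Compute (G \ add) ∪ pre:
  G ∩ del = {}  (empty — regression defined)
  G \ add = {ball_in(b1,rmA), carry(b3,right)} \ {carry(b3,right)} = {ball_in(b1,rmA)}
  ∪ pre   = {ball_in(b1,rmA)} ∪ {ball_in(b3,rmA), free(right), robot_in(rmA)}
          = {ball_in(b1,rmA), ball_in(b3,rmA), free(right), robot_in(rmA)}

== RESULT ==
["ball_in(b1,rmA)", "ball_in(b3,rmA)", "free(right)", "robot_in(rmA)"]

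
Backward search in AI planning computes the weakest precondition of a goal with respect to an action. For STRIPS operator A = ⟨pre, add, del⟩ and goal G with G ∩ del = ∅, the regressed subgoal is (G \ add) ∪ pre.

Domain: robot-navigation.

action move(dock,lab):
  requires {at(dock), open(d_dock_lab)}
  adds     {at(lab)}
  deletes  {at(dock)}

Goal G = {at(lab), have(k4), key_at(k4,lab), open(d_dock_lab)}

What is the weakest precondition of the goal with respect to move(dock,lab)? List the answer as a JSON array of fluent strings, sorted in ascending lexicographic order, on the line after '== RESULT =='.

Regress:
  G ∩ del = {}  (empty — regression defined)
  G \ add = {at(lab), have(k4), key_at(k4,lab), open(d_dock_lab)} \ {at(lab)} = {have(k4), key_at(k4,lab), open(d_dock_lab)}
  ∪ pre   = {have(k4), key_at(k4,lab), open(d_dock_lab)} ∪ {at(dock), open(d_dock_lab)}
          = {at(dock), have(k4), key_at(k4,lab), open(d_dock_lab)}

== RESULT ==
["at(dock)", "have(k4)", "key_at(k4,lab)", "open(d_dock_lab)"]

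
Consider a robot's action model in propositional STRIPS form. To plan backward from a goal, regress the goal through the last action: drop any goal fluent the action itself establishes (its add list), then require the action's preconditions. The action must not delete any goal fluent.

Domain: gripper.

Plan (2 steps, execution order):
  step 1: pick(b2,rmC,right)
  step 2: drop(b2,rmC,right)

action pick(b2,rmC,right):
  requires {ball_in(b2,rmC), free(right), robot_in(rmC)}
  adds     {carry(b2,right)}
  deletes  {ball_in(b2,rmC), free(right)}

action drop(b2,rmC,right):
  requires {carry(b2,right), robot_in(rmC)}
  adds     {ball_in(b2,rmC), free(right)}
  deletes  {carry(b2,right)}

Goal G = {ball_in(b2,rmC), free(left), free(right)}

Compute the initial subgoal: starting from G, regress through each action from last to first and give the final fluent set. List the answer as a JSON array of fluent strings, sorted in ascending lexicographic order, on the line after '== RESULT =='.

Regress step by step:
  through step 2 (drop(b2,rmC,right)): drop {ball_in(b2,rmC), free(right)}, keep {free(left)}, require {carry(b2,right), robot_in(rmC)}
    → {carry(b2,right), free(left), robot_in(rmC)}
  through step 1 (pick(b2,rmC,right)): drop {carry(b2,right)}, keep {free(left), robot_in(rmC)}, require {ball_in(b2,rmC), free(right), robot_in(rmC)}
    → {ball_in(b2,rmC), free(left), free(right), robot_in(rmC)}

== RESULT ==
["ball_in(b2,rmC)", "free(left)", "free(right)", "robot_in(rmC)"]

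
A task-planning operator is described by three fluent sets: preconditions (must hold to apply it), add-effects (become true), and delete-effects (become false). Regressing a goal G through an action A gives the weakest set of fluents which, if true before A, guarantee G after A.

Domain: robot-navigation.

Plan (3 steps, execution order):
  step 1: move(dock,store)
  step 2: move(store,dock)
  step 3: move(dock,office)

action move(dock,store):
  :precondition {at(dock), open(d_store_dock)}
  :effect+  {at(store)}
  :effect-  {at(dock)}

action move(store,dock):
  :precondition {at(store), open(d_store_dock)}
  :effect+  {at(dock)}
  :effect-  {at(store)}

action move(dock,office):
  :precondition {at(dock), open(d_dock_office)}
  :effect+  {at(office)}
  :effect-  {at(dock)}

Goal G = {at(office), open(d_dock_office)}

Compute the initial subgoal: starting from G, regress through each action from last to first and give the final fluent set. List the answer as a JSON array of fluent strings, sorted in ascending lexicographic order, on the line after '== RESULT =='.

Work backward from the goal:
  through step 3 (move(dock,office)): drop {at(office)}, keep {open(d_dock_office)}, require {at(dock), open(d_dock_office)}
    → {at(dock), open(d_dock_office)}
  through step 2 (move(store,dock)): drop {at(dock)}, keep {open(d_dock_office)}, require {at(store), open(d_store_dock)}
    → {at(store), open(d_dock_office), open(d_store_dock)}
  through step 1 (move(dock,store)): drop {at(store)}, keep {open(d_dock_office), open(d_store_dock)}, require {at(dock), open(d_store_dock)}
    → {at(dock), open(d_dock_office), open(d_store_dock)}

== RESULT ==
["at(dock)", "open(d_dock_office)", "open(d_store_dock)"]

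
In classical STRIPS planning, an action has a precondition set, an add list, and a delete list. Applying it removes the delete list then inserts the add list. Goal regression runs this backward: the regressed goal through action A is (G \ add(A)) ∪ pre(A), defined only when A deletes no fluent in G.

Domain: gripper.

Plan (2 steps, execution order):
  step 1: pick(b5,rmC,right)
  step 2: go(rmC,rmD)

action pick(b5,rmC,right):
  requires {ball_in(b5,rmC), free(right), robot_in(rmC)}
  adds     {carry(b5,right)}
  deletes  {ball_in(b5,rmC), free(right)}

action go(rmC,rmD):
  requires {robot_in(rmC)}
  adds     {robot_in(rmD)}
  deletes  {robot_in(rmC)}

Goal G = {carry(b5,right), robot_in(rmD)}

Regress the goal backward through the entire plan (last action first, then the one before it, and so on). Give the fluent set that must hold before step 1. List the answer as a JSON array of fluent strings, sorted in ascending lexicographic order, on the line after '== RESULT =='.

Work backward from the goal:
  through step 2 (go(rmC,rmD)): drop {robot_in(rmD)}, keep {carry(b5,right)}, require {robot_in(rmC)}
    → {carry(b5,right), robot_in(rmC)}
  through step 1 (pick(b5,rmC,right)): drop {carry(b5,right)}, keep {robot_in(rmC)}, require {ball_in(b5,rmC), free(right), robot_in(rmC)}
    → {ball_in(b5,rmC), free(right), robot_in(rmC)}

== RESULT ==
["ball_in(b5,rmC)", "free(right)", "robot_in(rmC)"]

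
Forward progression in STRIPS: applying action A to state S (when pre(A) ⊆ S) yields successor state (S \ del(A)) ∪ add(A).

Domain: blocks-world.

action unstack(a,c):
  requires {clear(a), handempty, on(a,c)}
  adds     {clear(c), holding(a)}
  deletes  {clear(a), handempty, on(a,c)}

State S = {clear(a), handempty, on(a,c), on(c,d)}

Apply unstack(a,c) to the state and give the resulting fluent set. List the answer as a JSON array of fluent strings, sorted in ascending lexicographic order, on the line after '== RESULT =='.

Compute (S \ del) ∪ add:
  pre ⊆ S: {clear(a), handempty, on(a,c)} ⊆ S  — applicable
  S \ del = {on(c,d)}
  ∪ add   = {clear(c), holding(a), on(c,d)}

== RESULT ==
["clear(c)", "holding(a)", "on(c,d)"]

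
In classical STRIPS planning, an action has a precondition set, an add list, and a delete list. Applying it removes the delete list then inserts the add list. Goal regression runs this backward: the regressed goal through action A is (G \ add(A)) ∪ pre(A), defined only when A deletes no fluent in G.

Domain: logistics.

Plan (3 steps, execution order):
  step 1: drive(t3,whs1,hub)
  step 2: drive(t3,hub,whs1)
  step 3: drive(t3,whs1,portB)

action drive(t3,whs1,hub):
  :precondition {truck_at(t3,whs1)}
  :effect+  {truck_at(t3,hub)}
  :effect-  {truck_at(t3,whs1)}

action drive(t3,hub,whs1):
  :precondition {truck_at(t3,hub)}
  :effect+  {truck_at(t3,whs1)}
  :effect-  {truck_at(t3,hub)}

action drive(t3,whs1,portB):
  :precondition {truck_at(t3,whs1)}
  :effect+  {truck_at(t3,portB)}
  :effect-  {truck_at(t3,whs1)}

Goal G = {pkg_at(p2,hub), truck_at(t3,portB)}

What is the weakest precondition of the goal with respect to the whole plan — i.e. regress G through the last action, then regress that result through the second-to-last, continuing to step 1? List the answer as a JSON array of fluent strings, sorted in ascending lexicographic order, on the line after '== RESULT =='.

Work backward from the goal:
  through step 3 (drive(t3,whs1,portB)): drop {truck_at(t3,portB)}, keep {pkg_at(p2,hub)}, require {truck_at(t3,whs1)}
    → {pkg_at(p2,hub), truck_at(t3,whs1)}
  through step 2 (drive(t3,hub,whs1)): drop {truck_at(t3,whs1)}, keep {pkg_at(p2,hub)}, require {truck_at(t3,hub)}
    → {pkg_at(p2,hub), truck_at(t3,hub)}
  through step 1 (drive(t3,whs1,hub)): drop {truck_at(t3,hub)}, keep {pkg_at(p2,hub)}, require {truck_at(t3,whs1)}
    → {pkg_at(p2,hub), truck_at(t3,whs1)}

== RESULT ==
["pkg_at(p2,hub)", "truck_at(t3,whs1)"]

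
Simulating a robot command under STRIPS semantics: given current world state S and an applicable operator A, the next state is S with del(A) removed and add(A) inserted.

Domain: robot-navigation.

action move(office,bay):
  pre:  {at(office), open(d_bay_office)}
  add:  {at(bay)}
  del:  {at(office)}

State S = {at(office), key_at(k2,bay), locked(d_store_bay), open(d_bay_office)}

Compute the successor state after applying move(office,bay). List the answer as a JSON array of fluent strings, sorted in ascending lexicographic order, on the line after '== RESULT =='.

Progress:
  pre ⊆ S: {at(office), open(d_bay_office)} ⊆ S  — applicable
  S \ del = {key_at(k2,bay), locked(d_store_bay), open(d_bay_office)}
  ∪ add   = {at(bay), key_at(k2,bay), locked(d_store_bay), open(d_bay_office)}

== RESULT ==
["at(bay)", "key_at(k2,bay)", "locked(d_store_bay)", "open(d_bay_office)"]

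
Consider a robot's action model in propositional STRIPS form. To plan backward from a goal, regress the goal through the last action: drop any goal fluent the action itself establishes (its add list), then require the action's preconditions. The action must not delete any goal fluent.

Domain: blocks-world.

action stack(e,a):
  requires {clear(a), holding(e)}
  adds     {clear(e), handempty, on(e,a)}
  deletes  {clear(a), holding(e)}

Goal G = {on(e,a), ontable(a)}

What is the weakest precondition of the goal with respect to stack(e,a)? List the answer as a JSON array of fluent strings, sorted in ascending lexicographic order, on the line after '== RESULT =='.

Regress:
  G ∩ del = {}  (empty — regression defined)
  G \ add = {on(e,a), ontable(a)} \ {clear(e), handempty, on(e,a)} = {ontable(a)}
  ∪ pre   = {ontable(a)} ∪ {clear(a), holding(e)}
          = {clear(a), holding(e), ontable(a)}

== RESULT ==
["clear(a)", "holding(e)", "ontable(a)"]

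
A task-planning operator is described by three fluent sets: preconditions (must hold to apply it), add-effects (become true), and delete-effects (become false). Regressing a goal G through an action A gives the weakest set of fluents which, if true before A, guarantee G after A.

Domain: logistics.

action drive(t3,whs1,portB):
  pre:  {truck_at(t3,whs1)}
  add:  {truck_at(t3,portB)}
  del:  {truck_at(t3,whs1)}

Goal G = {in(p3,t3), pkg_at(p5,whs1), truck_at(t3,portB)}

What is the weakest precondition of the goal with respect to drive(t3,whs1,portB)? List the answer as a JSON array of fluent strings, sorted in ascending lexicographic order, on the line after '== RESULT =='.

Regress:
  G ∩ del = {}  (empty — regression defined)
  G \ add = {in(p3,t3), pkg_at(p5,whs1), truck_at(t3,portB)} \ {truck_at(t3,portB)} = {in(p3,t3), pkg_at(p5,whs1)}
  ∪ pre   = {in(p3,t3), pkg_at(p5,whs1)} ∪ {truck_at(t3,whs1)}
          = {in(p3,t3), pkg_at(p5,whs1), truck_at(t3,whs1)}

== RESULT ==
["in(p3,t3)", "pkg_at(p5,whs1)", "truck_at(t3,whs1)"]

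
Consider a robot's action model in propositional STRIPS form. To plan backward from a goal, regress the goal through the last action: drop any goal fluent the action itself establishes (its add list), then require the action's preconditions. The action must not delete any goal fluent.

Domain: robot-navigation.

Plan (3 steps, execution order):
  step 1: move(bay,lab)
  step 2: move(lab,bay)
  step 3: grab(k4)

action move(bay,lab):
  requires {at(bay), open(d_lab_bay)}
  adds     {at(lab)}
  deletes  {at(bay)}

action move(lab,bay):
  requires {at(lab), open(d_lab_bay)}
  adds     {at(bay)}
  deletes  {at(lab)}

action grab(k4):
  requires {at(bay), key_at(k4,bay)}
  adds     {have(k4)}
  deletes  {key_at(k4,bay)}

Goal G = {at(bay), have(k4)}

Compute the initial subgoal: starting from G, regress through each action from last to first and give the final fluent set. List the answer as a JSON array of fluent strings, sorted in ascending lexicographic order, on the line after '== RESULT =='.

Regress step by step:
  through step 3 (grab(k4)): drop {have(k4)}, keep {at(bay)}, require {at(bay), key_at(k4,bay)}
    → {at(bay), key_at(k4,bay)}
  through step 2 (move(lab,bay)): drop {at(bay)}, keep {key_at(k4,bay)}, require {at(lab), open(d_lab_bay)}
    → {at(lab), key_at(k4,bay), open(d_lab_bay)}
  through step 1 (move(bay,lab)): drop {at(lab)}, keep {key_at(k4,bay), open(d_lab_bay)}, require {at(bay), open(d_lab_bay)}
    → {at(bay), key_at(k4,bay), open(d_lab_bay)}

== RESULT ==
["at(bay)", "key_at(k4,bay)", "open(d_lab_bay)"]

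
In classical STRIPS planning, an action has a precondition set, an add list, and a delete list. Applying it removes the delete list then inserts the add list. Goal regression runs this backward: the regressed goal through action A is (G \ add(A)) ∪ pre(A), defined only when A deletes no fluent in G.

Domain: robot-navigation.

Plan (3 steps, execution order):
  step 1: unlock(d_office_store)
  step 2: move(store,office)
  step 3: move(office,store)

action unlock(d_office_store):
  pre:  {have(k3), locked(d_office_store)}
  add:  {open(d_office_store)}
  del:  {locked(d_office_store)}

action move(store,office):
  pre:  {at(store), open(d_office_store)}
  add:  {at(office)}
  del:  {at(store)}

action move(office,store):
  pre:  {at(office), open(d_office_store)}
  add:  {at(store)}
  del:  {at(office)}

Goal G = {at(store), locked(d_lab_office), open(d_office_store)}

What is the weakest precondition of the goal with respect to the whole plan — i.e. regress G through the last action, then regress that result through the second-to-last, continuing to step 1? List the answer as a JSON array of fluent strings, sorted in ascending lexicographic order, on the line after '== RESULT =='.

Regress step by step:
  through step 3 (move(office,store)): drop {at(store)}, keep {locked(d_lab_office), open(d_office_store)}, require {at(office), open(d_office_store)}
    → {at(office), locked(d_lab_office), open(d_office_store)}
  through step 2 (move(store,office)): drop {at(office)}, keep {locked(d_lab_office), open(d_office_store)}, require {at(store), open(d_office_store)}
    → {at(store), locked(d_lab_office), open(d_office_store)}
  through step 1 (unlock(d_office_store)): drop {open(d_office_store)}, keep {at(store), locked(d_lab_office)}, require {have(k3), locked(d_office_store)}
    → {at(store), have(k3), locked(d_lab_office), locked(d_office_store)}

== RESULT ==
["at(store)", "have(k3)", "locked(d_lab_office)", "locked(d_office_store)"]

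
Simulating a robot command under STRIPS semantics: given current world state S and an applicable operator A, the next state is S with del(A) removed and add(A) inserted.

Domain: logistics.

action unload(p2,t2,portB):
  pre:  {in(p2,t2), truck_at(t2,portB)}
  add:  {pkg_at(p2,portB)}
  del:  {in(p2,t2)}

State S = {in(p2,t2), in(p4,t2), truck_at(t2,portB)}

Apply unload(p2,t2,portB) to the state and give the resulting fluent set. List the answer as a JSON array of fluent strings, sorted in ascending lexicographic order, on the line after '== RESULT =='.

Compute (S \ del) ∪ add:
  pre ⊆ S: {in(p2,t2), truck_at(t2,portB)} ⊆ S  — applicable
  S \ del = {in(p4,t2), truck_at(t2,portB)}
  ∪ add   = {in(p4,t2), pkg_at(p2,portB), truck_at(t2,portB)}

== RESULT ==
["in(p4,t2)", "pkg_at(p2,portB)", "truck_at(t2,portB)"]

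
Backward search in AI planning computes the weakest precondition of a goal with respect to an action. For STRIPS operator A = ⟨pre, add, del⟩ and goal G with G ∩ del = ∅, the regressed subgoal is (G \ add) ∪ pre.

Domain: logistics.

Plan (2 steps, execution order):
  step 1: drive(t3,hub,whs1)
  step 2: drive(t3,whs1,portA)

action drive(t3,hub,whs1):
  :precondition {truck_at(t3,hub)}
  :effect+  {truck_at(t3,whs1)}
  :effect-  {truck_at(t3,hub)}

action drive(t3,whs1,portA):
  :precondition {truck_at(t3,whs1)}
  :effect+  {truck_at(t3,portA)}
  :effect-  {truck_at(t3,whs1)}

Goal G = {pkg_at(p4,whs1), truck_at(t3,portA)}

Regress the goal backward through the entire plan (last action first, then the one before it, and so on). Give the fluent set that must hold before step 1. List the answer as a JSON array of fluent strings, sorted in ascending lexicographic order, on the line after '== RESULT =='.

Work backward from the goal:
  through step 2 (drive(t3,whs1,portA)): drop {truck_at(t3,portA)}, keep {pkg_at(p4,whs1)}, require {truck_at(t3,whs1)}
    → {pkg_at(p4,whs1), truck_at(t3,whs1)}
  through step 1 (drive(t3,hub,whs1)): drop {truck_at(t3,whs1)}, keep {pkg_at(p4,whs1)}, require {truck_at(t3,hub)}
    → {pkg_at(p4,whs1), truck_at(t3,hub)}

== RESULT ==
["pkg_at(p4,whs1)", "truck_at(t3,hub)"]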